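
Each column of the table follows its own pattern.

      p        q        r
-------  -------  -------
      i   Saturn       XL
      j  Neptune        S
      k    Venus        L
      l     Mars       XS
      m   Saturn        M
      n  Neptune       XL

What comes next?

Column p: letters move forward 1 place in the alphabet, so i, j, k, l, m, n → o.
Column q: repeats Saturn → Neptune → Venus → Mars, so Saturn, Neptune, Venus, Mars, Saturn, Neptune → Venus.
Column r: XL, S, L, XS, M, XL → S (repeats XL → S → L → XS → M).
So the next line is o  Venus  S.

o  Venus  S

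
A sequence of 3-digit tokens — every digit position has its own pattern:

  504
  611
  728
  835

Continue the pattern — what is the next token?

942

First digit: +1 each step, mod 10, so 5, 6, 7, 8 → 9.
For the second digit, +1 each step, mod 10: 0, 1, 2, 3 → 4.
Third digit: 4, 1, 8, 5 → 2 (−3 each step, mod 10).
Combining the parts gives 942.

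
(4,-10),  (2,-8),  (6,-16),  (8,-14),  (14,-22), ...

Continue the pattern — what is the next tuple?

First part — each term is the sum of the two before it: 4, 2, 6, 8, 14 → 22.
Second part: alternating steps +2, −8, +2, −8, …, so -10, -8, -16, -14, -22 → -20.
Putting it together: (22,-20).

(22,-20)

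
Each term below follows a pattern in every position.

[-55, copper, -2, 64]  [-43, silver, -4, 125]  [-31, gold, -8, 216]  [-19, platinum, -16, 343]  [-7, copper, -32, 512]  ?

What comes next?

For the first entry, +12 each step: -55, -43, -31, -19, -7 → 5.
For the metal, repeats copper → silver → gold → platinum: copper, silver, gold, platinum, copper → silver.
Third entry: ×2 each step; -2, -4, -8, -16, -32 → -64.
Fourth entry goes 64, 125, 216, 343, 512 → 729 (perfect cubes: 4³, 5³, 6³, …).
Putting it together: [5, silver, -64, 729].

[5, silver, -64, 729]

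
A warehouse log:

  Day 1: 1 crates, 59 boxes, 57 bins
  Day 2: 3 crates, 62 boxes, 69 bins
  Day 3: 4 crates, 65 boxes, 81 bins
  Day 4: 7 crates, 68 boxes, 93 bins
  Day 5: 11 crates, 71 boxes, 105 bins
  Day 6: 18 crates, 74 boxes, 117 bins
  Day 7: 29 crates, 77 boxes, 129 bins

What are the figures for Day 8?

Crates: each term is the sum of the two before it, so 1, 3, 4, 7, 11, 18, 29 → 47.
Boxes — +3 each step: 59, 62, 65, 68, 71, 74, 77 → 80.
Bins — +12 each step: 57, 69, 81, 93, 105, 117, 129 → 141.
So the next row is 47 crates, 80 boxes, 141 bins.

47 crates, 80 boxes, 141 bins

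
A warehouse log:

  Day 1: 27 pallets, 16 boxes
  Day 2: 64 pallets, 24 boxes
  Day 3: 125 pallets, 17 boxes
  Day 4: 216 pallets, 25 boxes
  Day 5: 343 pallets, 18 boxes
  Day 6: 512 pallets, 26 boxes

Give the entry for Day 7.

729 pallets, 19 boxes

Pallets: perfect cubes: 3³, 4³, 5³, …; 27, 64, 125, 216, 343, 512 → 729.
Boxes: 16, 24, 17, 25, 18, 26 → 19 (alternating steps +8, −7, +8, −7, …).
Putting it together: 729 pallets, 19 boxes.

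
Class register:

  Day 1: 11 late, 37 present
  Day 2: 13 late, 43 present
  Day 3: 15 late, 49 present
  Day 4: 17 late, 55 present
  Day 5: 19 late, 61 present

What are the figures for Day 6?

Late: +2 each step; 11, 13, 15, 17, 19 → 21.
Present: 37, 43, 49, 55, 61 → 67 (+6 each step).
Combining the parts gives 21 late, 67 present.

21 late, 67 present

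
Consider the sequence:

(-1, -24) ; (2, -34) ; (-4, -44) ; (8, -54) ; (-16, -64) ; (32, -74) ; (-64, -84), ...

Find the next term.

First slot: -1, 2, -4, 8, -16, 32, -64 → 128 (×(-2) each step).
For the second slot, −10 each step: -24, -34, -44, -54, -64, -74, -84 → -94.
Putting it together: (128, -94).

(128, -94)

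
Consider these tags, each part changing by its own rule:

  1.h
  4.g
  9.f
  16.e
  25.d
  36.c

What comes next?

49.b

First component — perfect squares: 1², 2², 3², …: 1, 4, 9, 16, 25, 36 → 49.
Letter — letters move back 1 place in the alphabet: h, g, f, e, d, c → b.
Combining the parts gives 49.b.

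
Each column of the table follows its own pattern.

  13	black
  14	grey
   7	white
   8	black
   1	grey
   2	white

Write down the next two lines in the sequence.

First component goes 13, 14, 7, 8, 1, 2 → -5 → -4 (alternating steps +1, −7, +1, −7, …).
Shade: repeats black → grey → white; black, grey, white, black, grey, white → black → grey.
So the next two lines are -5  black and -4  grey.

-5  black; -4  grey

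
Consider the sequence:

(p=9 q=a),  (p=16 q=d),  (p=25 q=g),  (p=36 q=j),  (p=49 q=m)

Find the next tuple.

P goes 9, 16, 25, 36, 49 → 64 (perfect squares: 3², 4², 5², …).
Q: letters move forward 3 places in the alphabet; a, d, g, j, m → p.
So the next tuple is (p=64 q=p).

(p=64 q=p)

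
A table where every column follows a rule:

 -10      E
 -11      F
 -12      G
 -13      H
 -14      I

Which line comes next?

-15  J

First component goes -10, -11, -12, -13, -14 → -15 (−1 each step).
Letter: E, F, G, H, I → J (letters move forward 1 place in the alphabet).
Combining the parts gives -15  J.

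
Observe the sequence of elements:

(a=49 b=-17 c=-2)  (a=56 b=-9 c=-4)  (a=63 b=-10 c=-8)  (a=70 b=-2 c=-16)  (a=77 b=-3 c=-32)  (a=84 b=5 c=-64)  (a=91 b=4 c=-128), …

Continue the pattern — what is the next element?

(a=98 b=12 c=-256)

A: 49, 56, 63, 70, 77, 84, 91 → 98 (+7 each step).
B: alternating steps +8, −1, +8, −1, …, so -17, -9, -10, -2, -3, 5, 4 → 12.
C: -2, -4, -8, -16, -32, -64, -128 → -256 (×2 each step).
Putting it together: (a=98 b=12 c=-256).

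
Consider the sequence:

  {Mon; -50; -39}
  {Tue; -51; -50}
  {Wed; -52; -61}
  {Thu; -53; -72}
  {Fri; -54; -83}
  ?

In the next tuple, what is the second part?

-55

Second part: −1 each step; -50, -51, -52, -53, -54 → -55.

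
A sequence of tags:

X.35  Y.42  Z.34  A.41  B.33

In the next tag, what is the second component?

Second component: 35, 42, 34, 41, 33 → 40 (alternating steps +7, −8, +7, −8, …).

40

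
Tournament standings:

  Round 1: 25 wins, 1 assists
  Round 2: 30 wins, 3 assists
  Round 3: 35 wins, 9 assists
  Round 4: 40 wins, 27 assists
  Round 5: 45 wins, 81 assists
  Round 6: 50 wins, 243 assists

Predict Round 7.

For the wins, +5 each step: 25, 30, 35, 40, 45, 50 → 55.
Assists — ×3 each step: 1, 3, 9, 27, 81, 243 → 729.
Combining the parts gives 55 wins, 729 assists.

55 wins, 729 assists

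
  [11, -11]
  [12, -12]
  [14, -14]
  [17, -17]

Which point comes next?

First entry: differences are 1, 2, 3, … (increasing by 1 each time), so 11, 12, 14, 17 → 21.
Second entry: always the negative of the first entry; -11, -12, -14, -17 → -21.
So the next point is [21, -21].

[21, -21]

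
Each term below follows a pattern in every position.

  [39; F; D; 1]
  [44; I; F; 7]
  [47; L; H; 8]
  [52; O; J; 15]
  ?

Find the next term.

[55; R; L; 23]

First coordinate: alternating steps +5, +3, +5, +3, …, so 39, 44, 47, 52 → 55.
First letter: F, I, L, O → R (letters move forward 3 places in the alphabet).
For the second letter, letters move forward 2 places in the alphabet: D, F, H, J → L.
Fourth coordinate goes 1, 7, 8, 15 → 23 (each term is the sum of the two before it).
Combining the parts gives [55; R; L; 23].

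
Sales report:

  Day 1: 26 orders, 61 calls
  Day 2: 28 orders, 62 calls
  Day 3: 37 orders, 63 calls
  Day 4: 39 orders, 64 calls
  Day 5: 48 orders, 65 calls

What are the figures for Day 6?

50 orders, 66 calls

Orders goes 26, 28, 37, 39, 48 → 50 (alternating steps +2, +9, +2, +9, …).
Calls: +1 each step, so 61, 62, 63, 64, 65 → 66.
So the next line is 50 orders, 66 calls.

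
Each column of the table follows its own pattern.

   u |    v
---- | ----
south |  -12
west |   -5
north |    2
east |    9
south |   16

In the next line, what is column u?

west

Column u: south, west, north, east, south → west (repeats south → west → north → east).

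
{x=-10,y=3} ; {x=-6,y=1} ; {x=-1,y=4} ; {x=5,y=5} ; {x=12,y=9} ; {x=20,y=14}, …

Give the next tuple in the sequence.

X: differences are 4, 5, 6, … (increasing by 1 each time), so -10, -6, -1, 5, 12, 20 → 29.
Y: each term is the sum of the two before it; 3, 1, 4, 5, 9, 14 → 23.
Putting it together: {x=29,y=23}.

{x=29,y=23}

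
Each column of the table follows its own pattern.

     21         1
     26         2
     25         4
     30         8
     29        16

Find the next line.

34  32

For the first component, alternating steps +5, −1, +5, −1, …: 21, 26, 25, 30, 29 → 34.
Second component: ×2 each step; 1, 2, 4, 8, 16 → 32.
Putting it together: 34  32.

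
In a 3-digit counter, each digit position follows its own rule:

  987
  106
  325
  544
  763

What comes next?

982

For the first digit, +2 each step, mod 10: 9, 1, 3, 5, 7 → 9.
For the second digit, +2 each step, mod 10: 8, 0, 2, 4, 6 → 8.
Third digit — −1 each step, mod 10: 7, 6, 5, 4, 3 → 2.
Combining the parts gives 982.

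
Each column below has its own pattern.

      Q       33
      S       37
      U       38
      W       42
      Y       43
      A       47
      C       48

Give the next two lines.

Letter: letters move forward 2 places in the alphabet, wrapping Z→A, so Q, S, U, W, Y, A, C → E → G.
Second component: alternating steps +4, +1, +4, +1, …; 33, 37, 38, 42, 43, 47, 48 → 52 → 53.
Putting the parts together: E  52 and then G  53.

E  52; G  53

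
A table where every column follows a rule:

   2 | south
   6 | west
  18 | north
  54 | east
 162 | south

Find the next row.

486  west

First component — ×3 each step: 2, 6, 18, 54, 162 → 486.
Direction — repeats south → west → north → east: south, west, north, east, south → west.
Putting it together: 486  west.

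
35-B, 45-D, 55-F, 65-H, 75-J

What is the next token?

First component: +10 each step; 35, 45, 55, 65, 75 → 85.
Letter: letters move forward 2 places in the alphabet; B, D, F, H, J → L.
Putting it together: 85-L.

85-L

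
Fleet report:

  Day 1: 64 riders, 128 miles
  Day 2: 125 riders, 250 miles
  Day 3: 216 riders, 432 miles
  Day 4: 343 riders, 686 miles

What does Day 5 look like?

Riders goes 64, 125, 216, 343 → 512 (perfect cubes: 4³, 5³, 6³, …).
For the miles, always 2 × the riders: 128, 250, 432, 686 → 1024.
Putting it together: 512 riders, 1024 miles.

512 riders, 1024 miles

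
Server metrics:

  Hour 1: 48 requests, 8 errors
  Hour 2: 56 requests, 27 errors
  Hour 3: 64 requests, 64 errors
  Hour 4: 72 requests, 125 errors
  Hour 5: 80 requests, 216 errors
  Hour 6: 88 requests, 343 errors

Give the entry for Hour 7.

96 requests, 512 errors

Requests: +8 each step, so 48, 56, 64, 72, 80, 88 → 96.
Errors: 8, 27, 64, 125, 216, 343 → 512 (perfect cubes: 2³, 3³, 4³, …).
Combining the parts gives 96 requests, 512 errors.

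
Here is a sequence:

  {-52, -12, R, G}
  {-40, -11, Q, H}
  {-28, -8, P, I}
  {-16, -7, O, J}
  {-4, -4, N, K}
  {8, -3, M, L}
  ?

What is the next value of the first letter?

L

First letter goes R, Q, P, O, N, M → L (letters move back 1 place in the alphabet).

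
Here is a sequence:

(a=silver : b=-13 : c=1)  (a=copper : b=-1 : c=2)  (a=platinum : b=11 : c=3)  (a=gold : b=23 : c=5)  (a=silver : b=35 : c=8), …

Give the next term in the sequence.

For the a, repeats silver → copper → platinum → gold: silver, copper, platinum, gold, silver → copper.
B goes -13, -1, 11, 23, 35 → 47 (+12 each step).
C goes 1, 2, 3, 5, 8 → 13 (each term is the sum of the two before it).
Putting it together: (a=copper : b=47 : c=13).

(a=copper : b=47 : c=13)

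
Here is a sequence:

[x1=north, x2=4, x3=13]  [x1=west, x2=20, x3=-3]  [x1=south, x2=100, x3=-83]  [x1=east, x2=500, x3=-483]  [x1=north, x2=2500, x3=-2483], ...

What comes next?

X1 — repeats north → west → south → east: north, west, south, east, north → west.
For the x2, ×5 each step: 4, 20, 100, 500, 2500 → 12500.
X3: together with the x2 always sums to 17, so 13, -3, -83, -483, -2483 → -12483.
So the next triple is [x1=west, x2=12500, x3=-12483].

[x1=west, x2=12500, x3=-12483]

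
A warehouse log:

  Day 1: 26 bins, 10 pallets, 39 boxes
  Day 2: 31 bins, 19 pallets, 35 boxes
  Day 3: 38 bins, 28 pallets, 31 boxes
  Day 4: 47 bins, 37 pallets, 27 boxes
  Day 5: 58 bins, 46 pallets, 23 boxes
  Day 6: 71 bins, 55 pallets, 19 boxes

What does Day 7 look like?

86 bins, 64 pallets, 15 boxes

For the bins, differences are 5, 7, 9, … (increasing by 2 each time): 26, 31, 38, 47, 58, 71 → 86.
For the pallets, +9 each step: 10, 19, 28, 37, 46, 55 → 64.
Boxes goes 39, 35, 31, 27, 23, 19 → 15 (−4 each step).
Putting it together: 86 bins, 64 pallets, 15 boxes.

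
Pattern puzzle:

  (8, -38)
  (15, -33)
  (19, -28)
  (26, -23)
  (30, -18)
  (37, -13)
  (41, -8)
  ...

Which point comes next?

First part: alternating steps +7, +4, +7, +4, …; 8, 15, 19, 26, 30, 37, 41 → 48.
Second part: +5 each step; -38, -33, -28, -23, -18, -13, -8 → -3.
Combining the parts gives (48, -3).

(48, -3)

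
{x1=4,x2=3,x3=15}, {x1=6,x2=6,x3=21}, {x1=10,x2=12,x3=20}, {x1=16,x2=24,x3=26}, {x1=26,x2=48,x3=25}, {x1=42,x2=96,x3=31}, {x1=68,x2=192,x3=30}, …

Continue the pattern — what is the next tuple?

{x1=110,x2=384,x3=36}

X1: 4, 6, 10, 16, 26, 42, 68 → 110 (each term is the sum of the two before it).
X2: ×2 each step; 3, 6, 12, 24, 48, 96, 192 → 384.
X3 goes 15, 21, 20, 26, 25, 31, 30 → 36 (alternating steps +6, −1, +6, −1, …).
Putting it together: {x1=110,x2=384,x3=36}.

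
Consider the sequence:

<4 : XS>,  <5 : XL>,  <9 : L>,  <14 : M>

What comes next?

<23 : S>

First part: each term is the sum of the two before it, so 4, 5, 9, 14 → 23.
Size: runs backward through clothing sizes XS→XL, so XS, XL, L, M → S.
Putting it together: <23 : S>.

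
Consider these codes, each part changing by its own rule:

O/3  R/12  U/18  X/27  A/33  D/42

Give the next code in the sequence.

Letter goes O, R, U, X, A, D → G (letters move forward 3 places in the alphabet, wrapping Z→A).
Second component: 3, 12, 18, 27, 33, 42 → 48 (alternating steps +9, +6, +9, +6, …).
So the next code is G/48.

G/48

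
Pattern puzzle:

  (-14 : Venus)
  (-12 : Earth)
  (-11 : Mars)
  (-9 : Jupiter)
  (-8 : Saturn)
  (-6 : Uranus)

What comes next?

(-5 : Neptune)

First coordinate: alternating steps +2, +1, +2, +1, …, so -14, -12, -11, -9, -8, -6 → -5.
Planet goes Venus, Earth, Mars, Jupiter, Saturn, Uranus → Neptune (runs through the planets Mercury→Neptune).
Combining the parts gives (-5 : Neptune).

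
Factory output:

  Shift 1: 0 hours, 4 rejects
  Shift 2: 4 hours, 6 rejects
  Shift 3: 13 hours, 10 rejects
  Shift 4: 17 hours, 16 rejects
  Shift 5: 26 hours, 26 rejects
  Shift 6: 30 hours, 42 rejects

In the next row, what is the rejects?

Rejects: each term is the sum of the two before it, so 4, 6, 10, 16, 26, 42 → 68.

68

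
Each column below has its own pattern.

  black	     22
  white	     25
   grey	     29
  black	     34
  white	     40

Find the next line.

grey  47

For the shade, repeats black → white → grey: black, white, grey, black, white → grey.
For the second component, differences are 3, 4, 5, … (increasing by 1 each time): 22, 25, 29, 34, 40 → 47.
Putting it together: grey  47.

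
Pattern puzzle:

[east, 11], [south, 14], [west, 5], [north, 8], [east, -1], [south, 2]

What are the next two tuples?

[west, -7], [north, -4]

Direction: repeats east → south → west → north; east, south, west, north, east, south → west → north.
Second entry — alternating steps +3, −9, +3, −9, …: 11, 14, 5, 8, -1, 2 → -7 → -4.
So the next two tuples are [west, -7] and [north, -4].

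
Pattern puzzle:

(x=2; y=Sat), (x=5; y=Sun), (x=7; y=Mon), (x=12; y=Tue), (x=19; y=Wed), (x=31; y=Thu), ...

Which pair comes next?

X: each term is the sum of the two before it; 2, 5, 7, 12, 19, 31 → 50.
Y: runs through the weekdays Mon→Sun, so Sat, Sun, Mon, Tue, Wed, Thu → Fri.
Combining the parts gives (x=50; y=Fri).

(x=50; y=Fri)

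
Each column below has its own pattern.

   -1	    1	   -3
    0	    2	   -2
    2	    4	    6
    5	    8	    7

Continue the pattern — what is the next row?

9  16  15

First component: -1, 0, 2, 5 → 9 (differences are 1, 2, 3, … (increasing by 1 each time)).
Second component goes 1, 2, 4, 8 → 16 (×2 each step).
Third component: -3, -2, 6, 7 → 15 (alternating steps +1, +8, +1, +8, …).
Combining the parts gives 9  16  15.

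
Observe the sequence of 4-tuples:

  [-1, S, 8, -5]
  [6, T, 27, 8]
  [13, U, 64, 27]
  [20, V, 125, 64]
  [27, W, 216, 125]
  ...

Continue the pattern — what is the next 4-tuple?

First slot: +7 each step; -1, 6, 13, 20, 27 → 34.
Letter: letters move forward 1 place in the alphabet, so S, T, U, V, W → X.
Third slot — perfect cubes: 2³, 3³, 4³, …: 8, 27, 64, 125, 216 → 343.
Fourth slot: -5, 8, 27, 64, 125 → 216 (always the previous value of the third slot).
So the next 4-tuple is [34, X, 343, 216].

[34, X, 343, 216]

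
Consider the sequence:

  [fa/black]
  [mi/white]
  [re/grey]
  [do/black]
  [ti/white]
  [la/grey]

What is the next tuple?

For the note, runs backward through the solfège scale do→ti: fa, mi, re, do, ti, la → sol.
Shade goes black, white, grey, black, white, grey → black (repeats black → white → grey).
So the next tuple is [sol/black].

[sol/black]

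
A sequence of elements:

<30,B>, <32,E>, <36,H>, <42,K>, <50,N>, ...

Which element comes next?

For the first value, differences are 2, 4, 6, … (increasing by 2 each time): 30, 32, 36, 42, 50 → 60.
Letter: B, E, H, K, N → Q (letters move forward 3 places in the alphabet).
Putting it together: <60,Q>.

<60,Q>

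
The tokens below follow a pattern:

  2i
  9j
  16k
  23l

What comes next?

30m

First component: 2, 9, 16, 23 → 30 (+7 each step).
Letter goes i, j, k, l → m (letters move forward 1 place in the alphabet).
Combining the parts gives 30m.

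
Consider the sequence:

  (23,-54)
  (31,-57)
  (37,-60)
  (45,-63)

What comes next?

(51,-66)

First component: 23, 31, 37, 45 → 51 (alternating steps +8, +6, +8, +6, …).
For the second component, −3 each step: -54, -57, -60, -63 → -66.
So the next tuple is (51,-66).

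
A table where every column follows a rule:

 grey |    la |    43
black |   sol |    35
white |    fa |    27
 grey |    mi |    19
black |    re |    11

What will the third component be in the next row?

3

For the third component, −8 each step: 43, 35, 27, 19, 11 → 3.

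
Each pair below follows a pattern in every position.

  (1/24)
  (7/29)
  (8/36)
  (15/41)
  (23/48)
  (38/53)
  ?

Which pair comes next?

First value: 1, 7, 8, 15, 23, 38 → 61 (each term is the sum of the two before it).
Second value: 24, 29, 36, 41, 48, 53 → 60 (alternating steps +5, +7, +5, +7, …).
Combining the parts gives (61/60).

(61/60)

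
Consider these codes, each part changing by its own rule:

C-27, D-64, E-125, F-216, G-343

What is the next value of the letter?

For the letter, letters move forward 1 place in the alphabet: C, D, E, F, G → H.

H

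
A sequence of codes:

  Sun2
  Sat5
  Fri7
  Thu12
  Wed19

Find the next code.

For the day, runs backward through the weekdays Mon→Sun: Sun, Sat, Fri, Thu, Wed → Tue.
For the second component, each term is the sum of the two before it: 2, 5, 7, 12, 19 → 31.
Putting it together: Tue31.

Tue31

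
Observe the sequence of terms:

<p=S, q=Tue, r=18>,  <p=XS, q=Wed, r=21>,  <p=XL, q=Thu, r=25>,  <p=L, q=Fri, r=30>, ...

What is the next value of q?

Sat

Q goes Tue, Wed, Thu, Fri → Sat (runs through the weekdays Mon→Sun).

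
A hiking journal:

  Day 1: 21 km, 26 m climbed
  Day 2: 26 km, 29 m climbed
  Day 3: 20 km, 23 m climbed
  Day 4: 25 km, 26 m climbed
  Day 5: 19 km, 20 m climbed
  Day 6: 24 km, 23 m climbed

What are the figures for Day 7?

18 km, 17 m climbed

Km: alternating steps +5, −6, +5, −6, …; 21, 26, 20, 25, 19, 24 → 18.
M climbed: alternating steps +3, −6, +3, −6, …; 26, 29, 23, 26, 20, 23 → 17.
Combining the parts gives 18 km, 17 m climbed.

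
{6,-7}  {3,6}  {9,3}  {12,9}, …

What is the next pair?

First entry goes 6, 3, 9, 12 → 21 (each term is the sum of the two before it).
Second entry goes -7, 6, 3, 9 → 12 (always the previous value of the first entry).
Combining the parts gives {21,12}.

{21,12}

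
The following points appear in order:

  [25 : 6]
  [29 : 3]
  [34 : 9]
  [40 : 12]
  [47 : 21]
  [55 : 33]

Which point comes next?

[64 : 54]

First slot — differences are 4, 5, 6, … (increasing by 1 each time): 25, 29, 34, 40, 47, 55 → 64.
Second slot: 6, 3, 9, 12, 21, 33 → 54 (each term is the sum of the two before it).
Putting it together: [64 : 54].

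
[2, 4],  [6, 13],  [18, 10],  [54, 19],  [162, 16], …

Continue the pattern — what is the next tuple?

[486, 25]

First part: 2, 6, 18, 54, 162 → 486 (×3 each step).
Second part: alternating steps +9, −3, +9, −3, …; 4, 13, 10, 19, 16 → 25.
So the next tuple is [486, 25].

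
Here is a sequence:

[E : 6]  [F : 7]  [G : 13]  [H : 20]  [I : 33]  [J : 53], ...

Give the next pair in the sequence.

For the letter, letters move forward 1 place in the alphabet: E, F, G, H, I, J → K.
Second component: each term is the sum of the two before it; 6, 7, 13, 20, 33, 53 → 86.
So the next pair is [K : 86].

[K : 86]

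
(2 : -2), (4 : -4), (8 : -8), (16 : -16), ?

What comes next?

First value: ×2 each step, so 2, 4, 8, 16 → 32.
Second value: always the negative of the first value, so -2, -4, -8, -16 → -32.
Combining the parts gives (32 : -32).

(32 : -32)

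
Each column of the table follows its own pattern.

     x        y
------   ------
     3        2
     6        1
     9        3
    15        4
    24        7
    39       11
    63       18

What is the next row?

For the column x, each term is the sum of the two before it: 3, 6, 9, 15, 24, 39, 63 → 102.
Column y: each term is the sum of the two before it; 2, 1, 3, 4, 7, 11, 18 → 29.
Combining the parts gives 102  29.

102  29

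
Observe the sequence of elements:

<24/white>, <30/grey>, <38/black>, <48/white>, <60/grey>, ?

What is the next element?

<74/black>

First part: 24, 30, 38, 48, 60 → 74 (differences are 6, 8, 10, … (increasing by 2 each time)).
For the shade, repeats white → grey → black: white, grey, black, white, grey → black.
So the next element is <74/black>.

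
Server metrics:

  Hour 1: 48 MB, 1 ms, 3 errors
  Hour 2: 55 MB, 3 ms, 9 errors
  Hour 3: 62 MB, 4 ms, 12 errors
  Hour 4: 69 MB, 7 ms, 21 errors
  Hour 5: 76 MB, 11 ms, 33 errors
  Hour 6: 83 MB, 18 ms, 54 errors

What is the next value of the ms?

Ms: 1, 3, 4, 7, 11, 18 → 29 (each term is the sum of the two before it).

29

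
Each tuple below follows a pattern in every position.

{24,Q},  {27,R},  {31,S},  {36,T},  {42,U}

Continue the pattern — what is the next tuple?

{49,V}

First component: differences are 3, 4, 5, … (increasing by 1 each time); 24, 27, 31, 36, 42 → 49.
Letter — letters move forward 1 place in the alphabet: Q, R, S, T, U → V.
Combining the parts gives {49,V}.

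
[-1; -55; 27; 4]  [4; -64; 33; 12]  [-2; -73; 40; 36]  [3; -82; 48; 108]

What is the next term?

For the first value, alternating steps +5, −6, +5, −6, …: -1, 4, -2, 3 → -3.
Second value — −9 each step: -55, -64, -73, -82 → -91.
Third value: differences are 6, 7, 8, … (increasing by 1 each time), so 27, 33, 40, 48 → 57.
Fourth value: 4, 12, 36, 108 → 324 (×3 each step).
Combining the parts gives [-3; -91; 57; 324].

[-3; -91; 57; 324]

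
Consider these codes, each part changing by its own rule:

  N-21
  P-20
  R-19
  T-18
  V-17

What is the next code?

X-16

Letter: letters move forward 2 places in the alphabet, so N, P, R, T, V → X.
Second component: −1 each step; 21, 20, 19, 18, 17 → 16.
So the next code is X-16.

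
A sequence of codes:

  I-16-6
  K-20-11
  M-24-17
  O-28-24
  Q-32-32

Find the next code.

S-36-41

Letter: I, K, M, O, Q → S (letters move forward 2 places in the alphabet).
Second component goes 16, 20, 24, 28, 32 → 36 (+4 each step).
For the third component, differences are 5, 6, 7, … (increasing by 1 each time): 6, 11, 17, 24, 32 → 41.
Combining the parts gives S-36-41.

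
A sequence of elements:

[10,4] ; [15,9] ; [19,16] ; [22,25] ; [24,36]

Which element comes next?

[25,49]

First entry: 10, 15, 19, 22, 24 → 25 (differences are 5, 4, 3, … (decreasing by 1 each time)).
Second entry: perfect squares: 2², 3², 4², …; 4, 9, 16, 25, 36 → 49.
Putting it together: [25,49].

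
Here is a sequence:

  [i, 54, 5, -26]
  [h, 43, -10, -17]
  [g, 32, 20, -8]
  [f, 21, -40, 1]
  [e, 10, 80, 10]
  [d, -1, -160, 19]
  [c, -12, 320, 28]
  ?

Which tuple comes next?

Letter: i, h, g, f, e, d, c → b (letters move back 1 place in the alphabet).
Second part: −11 each step, so 54, 43, 32, 21, 10, -1, -12 → -23.
Third part: 5, -10, 20, -40, 80, -160, 320 → -640 (×(-2) each step).
Fourth part: -26, -17, -8, 1, 10, 19, 28 → 37 (+9 each step).
So the next tuple is [b, -23, -640, 37].

[b, -23, -640, 37]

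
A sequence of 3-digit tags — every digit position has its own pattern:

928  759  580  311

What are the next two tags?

First digit: −2 each step, mod 10; 9, 7, 5, 3 → 1 → 9.
Second digit goes 2, 5, 8, 1 → 4 → 7 (+3 each step, mod 10).
Third digit: +1 each step, mod 10; 8, 9, 0, 1 → 2 → 3.
So the next two tags are 142 and 973.

142 then 973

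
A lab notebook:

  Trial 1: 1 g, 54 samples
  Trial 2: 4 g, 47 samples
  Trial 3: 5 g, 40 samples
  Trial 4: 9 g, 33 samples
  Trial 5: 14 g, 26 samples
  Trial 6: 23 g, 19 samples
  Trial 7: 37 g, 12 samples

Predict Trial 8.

For the g, each term is the sum of the two before it: 1, 4, 5, 9, 14, 23, 37 → 60.
Samples goes 54, 47, 40, 33, 26, 19, 12 → 5 (−7 each step).
Putting it together: 60 g, 5 samples.

60 g, 5 samples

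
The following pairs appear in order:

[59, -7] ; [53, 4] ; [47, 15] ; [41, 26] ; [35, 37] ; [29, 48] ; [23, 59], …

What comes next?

First entry — −6 each step: 59, 53, 47, 41, 35, 29, 23 → 17.
Second entry goes -7, 4, 15, 26, 37, 48, 59 → 70 (+11 each step).
Combining the parts gives [17, 70].

[17, 70]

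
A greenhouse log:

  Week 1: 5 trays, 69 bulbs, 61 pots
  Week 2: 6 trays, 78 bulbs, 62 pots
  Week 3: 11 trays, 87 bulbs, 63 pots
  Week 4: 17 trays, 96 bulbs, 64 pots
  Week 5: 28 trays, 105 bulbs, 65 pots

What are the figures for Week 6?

45 trays, 114 bulbs, 66 pots

For the trays, each term is the sum of the two before it: 5, 6, 11, 17, 28 → 45.
Bulbs — +9 each step: 69, 78, 87, 96, 105 → 114.
Pots: +1 each step, so 61, 62, 63, 64, 65 → 66.
Combining the parts gives 45 trays, 114 bulbs, 66 pots.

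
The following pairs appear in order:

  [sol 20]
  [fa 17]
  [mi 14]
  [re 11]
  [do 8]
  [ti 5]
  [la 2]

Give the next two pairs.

Note: runs backward through the solfège scale do→ti, so sol, fa, mi, re, do, ti, la → sol → fa.
Second part: −3 each step, so 20, 17, 14, 11, 8, 5, 2 → -1 → -4.
So the next two pairs are [sol -1] and [fa -4].

[sol -1], [fa -4]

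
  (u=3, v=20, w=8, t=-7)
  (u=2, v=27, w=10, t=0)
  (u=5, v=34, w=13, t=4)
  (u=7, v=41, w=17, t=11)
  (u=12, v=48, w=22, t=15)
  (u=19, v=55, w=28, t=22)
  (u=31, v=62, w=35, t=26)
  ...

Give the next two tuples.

(u=50, v=69, w=43, t=33), (u=81, v=76, w=52, t=37)

For the u, each term is the sum of the two before it: 3, 2, 5, 7, 12, 19, 31 → 50 → 81.
V: +7 each step, so 20, 27, 34, 41, 48, 55, 62 → 69 → 76.
W: differences are 2, 3, 4, … (increasing by 1 each time), so 8, 10, 13, 17, 22, 28, 35 → 43 → 52.
T — alternating steps +7, +4, +7, +4, …: -7, 0, 4, 11, 15, 22, 26 → 33 → 37.
So the next two tuples are (u=50, v=69, w=43, t=33) and (u=81, v=76, w=52, t=37).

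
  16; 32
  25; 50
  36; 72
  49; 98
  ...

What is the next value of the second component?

For the first component, perfect squares: 4², 5², 6², …: 16, 25, 36, 49 → 64.
Second component: 32, 50, 72, 98 → 128 (always 2 × the first component).

128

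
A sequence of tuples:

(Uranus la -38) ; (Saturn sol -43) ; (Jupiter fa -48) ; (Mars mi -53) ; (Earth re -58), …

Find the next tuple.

(Venus do -63)

Planet: Uranus, Saturn, Jupiter, Mars, Earth → Venus (runs backward through the planets Mercury→Neptune).
Note — runs backward through the solfège scale do→ti: la, sol, fa, mi, re → do.
Third value: −5 each step, so -38, -43, -48, -53, -58 → -63.
Combining the parts gives (Venus do -63).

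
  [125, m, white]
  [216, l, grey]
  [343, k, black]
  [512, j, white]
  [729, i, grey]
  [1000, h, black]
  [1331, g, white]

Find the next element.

[1728, f, grey]

First slot: perfect cubes: 5³, 6³, 7³, …, so 125, 216, 343, 512, 729, 1000, 1331 → 1728.
Letter: letters move back 1 place in the alphabet; m, l, k, j, i, h, g → f.
For the shade, repeats white → grey → black: white, grey, black, white, grey, black, white → grey.
Combining the parts gives [1728, f, grey].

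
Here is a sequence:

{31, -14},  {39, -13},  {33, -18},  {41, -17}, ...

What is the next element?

{35, -22}

For the first component, alternating steps +8, −6, +8, −6, …: 31, 39, 33, 41 → 35.
For the second component, alternating steps +1, −5, +1, −5, …: -14, -13, -18, -17 → -22.
So the next element is {35, -22}.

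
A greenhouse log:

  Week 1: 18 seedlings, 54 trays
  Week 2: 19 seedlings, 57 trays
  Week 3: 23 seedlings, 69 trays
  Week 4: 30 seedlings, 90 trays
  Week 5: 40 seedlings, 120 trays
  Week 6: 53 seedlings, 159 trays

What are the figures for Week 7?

69 seedlings, 207 trays

Seedlings goes 18, 19, 23, 30, 40, 53 → 69 (differences are 1, 4, 7, … (increasing by 3 each time)).
Trays: always 3 × the seedlings; 54, 57, 69, 90, 120, 159 → 207.
So the next line is 69 seedlings, 207 trays.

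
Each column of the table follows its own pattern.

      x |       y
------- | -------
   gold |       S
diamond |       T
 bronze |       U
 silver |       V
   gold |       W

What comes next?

diamond  X

Column x: gold, diamond, bronze, silver, gold → diamond (repeats gold → diamond → bronze → silver).
Column y: letters move forward 1 place in the alphabet, so S, T, U, V, W → X.
Combining the parts gives diamond  X.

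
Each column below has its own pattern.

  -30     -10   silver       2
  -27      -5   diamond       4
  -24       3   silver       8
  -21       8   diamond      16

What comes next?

First component: +3 each step; -30, -27, -24, -21 → -18.
Second component goes -10, -5, 3, 8 → 16 (alternating steps +5, +8, +5, +8, …).
Rank: alternates silver ↔ diamond, so silver, diamond, silver, diamond → silver.
Fourth component: ×2 each step, so 2, 4, 8, 16 → 32.
Putting it together: -18  16  silver  32.

-18  16  silver  32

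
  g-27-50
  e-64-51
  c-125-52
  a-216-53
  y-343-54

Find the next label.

Letter goes g, e, c, a, y → w (letters move back 2 places in the alphabet, wrapping A→Z).
For the second component, perfect cubes: 3³, 4³, 5³, …: 27, 64, 125, 216, 343 → 512.
Third component: +1 each step, so 50, 51, 52, 53, 54 → 55.
So the next label is w-512-55.

w-512-55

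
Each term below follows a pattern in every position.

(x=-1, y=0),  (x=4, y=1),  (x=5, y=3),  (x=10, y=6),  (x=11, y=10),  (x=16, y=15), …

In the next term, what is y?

21

Y — differences are 1, 2, 3, … (increasing by 1 each time): 0, 1, 3, 6, 10, 15 → 21.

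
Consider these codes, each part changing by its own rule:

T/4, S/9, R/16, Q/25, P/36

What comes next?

Letter: T, S, R, Q, P → O (letters move back 1 place in the alphabet).
For the second component, perfect squares: 2², 3², 4², …: 4, 9, 16, 25, 36 → 49.
Combining the parts gives O/49.

O/49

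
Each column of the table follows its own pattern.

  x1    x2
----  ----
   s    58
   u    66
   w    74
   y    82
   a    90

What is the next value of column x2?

98

For the column x1, letters move forward 2 places in the alphabet, wrapping Z→A: s, u, w, y, a → c.
Column x2: 58, 66, 74, 82, 90 → 98 (+8 each step).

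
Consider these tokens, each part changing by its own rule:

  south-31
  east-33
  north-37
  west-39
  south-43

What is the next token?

Direction — repeats south → east → north → west: south, east, north, west, south → east.
Second component: alternating steps +2, +4, +2, +4, …, so 31, 33, 37, 39, 43 → 45.
So the next token is east-45.

east-45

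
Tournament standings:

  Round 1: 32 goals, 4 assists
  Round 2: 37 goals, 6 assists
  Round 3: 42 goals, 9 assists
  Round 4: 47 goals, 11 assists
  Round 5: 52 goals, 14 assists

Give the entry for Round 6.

Goals goes 32, 37, 42, 47, 52 → 57 (+5 each step).
Assists — alternating steps +2, +3, +2, +3, …: 4, 6, 9, 11, 14 → 16.
So the next line is 57 goals, 16 assists.

57 goals, 16 assists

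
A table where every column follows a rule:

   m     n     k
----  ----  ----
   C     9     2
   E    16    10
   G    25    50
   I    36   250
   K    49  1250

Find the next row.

For the column m, letters move forward 2 places in the alphabet: C, E, G, I, K → M.
For the column n, perfect squares: 3², 4², 5², …: 9, 16, 25, 36, 49 → 64.
Column k: ×5 each step, so 2, 10, 50, 250, 1250 → 6250.
Putting it together: M  64  6250.

M  64  6250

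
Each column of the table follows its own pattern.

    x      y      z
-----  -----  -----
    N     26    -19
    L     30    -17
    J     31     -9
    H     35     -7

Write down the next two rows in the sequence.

Column x: N, L, J, H → F → D (letters move back 2 places in the alphabet).
Column y — alternating steps +4, +1, +4, +1, …: 26, 30, 31, 35 → 36 → 40.
Column z: -19, -17, -9, -7 → 1 → 3 (alternating steps +2, +8, +2, +8, …).
Putting the parts together: F  36  1 and then D  40  3.

F  36  1; D  40  3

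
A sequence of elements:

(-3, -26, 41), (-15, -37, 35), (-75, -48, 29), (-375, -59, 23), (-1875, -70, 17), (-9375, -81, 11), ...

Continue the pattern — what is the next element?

First part: ×5 each step, so -3, -15, -75, -375, -1875, -9375 → -46875.
Second part: −11 each step; -26, -37, -48, -59, -70, -81 → -92.
Third part: −6 each step; 41, 35, 29, 23, 17, 11 → 5.
Putting it together: (-46875, -92, 5).

(-46875, -92, 5)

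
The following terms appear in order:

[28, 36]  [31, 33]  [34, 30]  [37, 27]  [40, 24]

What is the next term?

[43, 21]

For the first coordinate, +3 each step: 28, 31, 34, 37, 40 → 43.
Second coordinate: 36, 33, 30, 27, 24 → 21 (together with the first coordinate always sums to 64).
Putting it together: [43, 21].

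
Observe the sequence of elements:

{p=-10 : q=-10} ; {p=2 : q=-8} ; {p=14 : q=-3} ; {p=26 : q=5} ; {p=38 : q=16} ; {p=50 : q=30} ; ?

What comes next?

For the p, +12 each step: -10, 2, 14, 26, 38, 50 → 62.
Q: differences are 2, 5, 8, … (increasing by 3 each time); -10, -8, -3, 5, 16, 30 → 47.
Combining the parts gives {p=62 : q=47}.

{p=62 : q=47}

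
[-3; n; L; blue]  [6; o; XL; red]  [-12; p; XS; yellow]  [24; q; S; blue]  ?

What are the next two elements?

First component goes -3, 6, -12, 24 → -48 → 96 (×(-2) each step).
For the letter, letters move forward 1 place in the alphabet: n, o, p, q → r → s.
Size — runs through clothing sizes XS→XL: L, XL, XS, S → M → L.
Colour: repeats blue → red → yellow, so blue, red, yellow, blue → red → yellow.
So the next two elements are [-48; r; M; red] and [96; s; L; yellow].

[-48; r; M; red], [96; s; L; yellow]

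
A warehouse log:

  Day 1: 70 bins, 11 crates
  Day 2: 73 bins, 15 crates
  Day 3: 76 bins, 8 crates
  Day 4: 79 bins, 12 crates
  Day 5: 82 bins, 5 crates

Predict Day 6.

For the bins, +3 each step: 70, 73, 76, 79, 82 → 85.
Crates: alternating steps +4, −7, +4, −7, …; 11, 15, 8, 12, 5 → 9.
Putting it together: 85 bins, 9 crates.

85 bins, 9 crates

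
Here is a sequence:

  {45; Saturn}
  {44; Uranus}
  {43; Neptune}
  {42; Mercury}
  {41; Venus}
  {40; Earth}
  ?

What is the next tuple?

First entry: −1 each step; 45, 44, 43, 42, 41, 40 → 39.
Planet: runs through the planets Mercury→Neptune; Saturn, Uranus, Neptune, Mercury, Venus, Earth → Mars.
Putting it together: {39; Mars}.

{39; Mars}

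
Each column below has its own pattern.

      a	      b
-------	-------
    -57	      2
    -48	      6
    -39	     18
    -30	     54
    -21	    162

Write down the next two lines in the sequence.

Column a: -57, -48, -39, -30, -21 → -12 → -3 (+9 each step).
Column b: 2, 6, 18, 54, 162 → 486 → 1458 (×3 each step).
So the next two lines are -12  486 and -3  1458.

-12  486; -3  1458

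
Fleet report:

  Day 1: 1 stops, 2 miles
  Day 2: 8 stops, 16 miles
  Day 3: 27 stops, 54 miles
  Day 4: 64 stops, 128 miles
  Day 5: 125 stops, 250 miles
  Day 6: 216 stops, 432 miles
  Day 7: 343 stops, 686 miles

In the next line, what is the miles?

Stops: perfect cubes: 1³, 2³, 3³, …, so 1, 8, 27, 64, 125, 216, 343 → 512.
Miles: always 2 × the stops, so 2, 16, 54, 128, 250, 432, 686 → 1024.

1024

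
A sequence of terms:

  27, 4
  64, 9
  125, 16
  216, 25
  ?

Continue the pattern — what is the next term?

343, 36

First component: perfect cubes: 3³, 4³, 5³, …, so 27, 64, 125, 216 → 343.
For the second component, perfect squares: 2², 3², 4², …: 4, 9, 16, 25 → 36.
So the next term is 343, 36.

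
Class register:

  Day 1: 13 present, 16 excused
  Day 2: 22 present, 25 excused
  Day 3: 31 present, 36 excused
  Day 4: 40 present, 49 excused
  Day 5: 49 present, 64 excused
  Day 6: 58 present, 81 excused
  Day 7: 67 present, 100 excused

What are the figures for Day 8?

76 present, 121 excused

For the present, +9 each step: 13, 22, 31, 40, 49, 58, 67 → 76.
Excused: perfect squares: 4², 5², 6², …; 16, 25, 36, 49, 64, 81, 100 → 121.
Combining the parts gives 76 present, 121 excused.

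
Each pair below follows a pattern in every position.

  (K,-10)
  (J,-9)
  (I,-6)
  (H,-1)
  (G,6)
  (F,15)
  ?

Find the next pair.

(E,26)

Letter goes K, J, I, H, G, F → E (letters move back 1 place in the alphabet).
Second coordinate: differences are 1, 3, 5, … (increasing by 2 each time); -10, -9, -6, -1, 6, 15 → 26.
Combining the parts gives (E,26).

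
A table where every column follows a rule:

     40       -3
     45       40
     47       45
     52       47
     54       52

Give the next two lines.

59  54; 61  59

First component: alternating steps +5, +2, +5, +2, …, so 40, 45, 47, 52, 54 → 59 → 61.
Second component: always the previous value of the first component; -3, 40, 45, 47, 52 → 54 → 59.
So the next two lines are 59  54 and 61  59.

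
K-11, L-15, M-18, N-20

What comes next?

O-21

Letter goes K, L, M, N → O (letters move forward 1 place in the alphabet).
For the second component, differences are 4, 3, 2, … (decreasing by 1 each time): 11, 15, 18, 20 → 21.
Putting it together: O-21.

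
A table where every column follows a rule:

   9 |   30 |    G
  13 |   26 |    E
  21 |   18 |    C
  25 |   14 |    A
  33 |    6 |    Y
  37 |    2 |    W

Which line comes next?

45  -6  U

For the first component, alternating steps +4, +8, +4, +8, …: 9, 13, 21, 25, 33, 37 → 45.
Second component: 30, 26, 18, 14, 6, 2 → -6 (together with the first component always sums to 39).
Letter: letters move back 2 places in the alphabet, wrapping A→Z; G, E, C, A, Y, W → U.
So the next line is 45  -6  U.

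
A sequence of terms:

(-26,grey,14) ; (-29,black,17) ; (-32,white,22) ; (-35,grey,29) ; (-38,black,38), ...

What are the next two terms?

For the first part, −3 each step: -26, -29, -32, -35, -38 → -41 → -44.
Shade: grey, black, white, grey, black → white → grey (repeats grey → black → white).
Third part: differences are 3, 5, 7, … (increasing by 2 each time); 14, 17, 22, 29, 38 → 49 → 62.
Putting the parts together: (-41,white,49) and then (-44,grey,62).

(-41,white,49), (-44,grey,62)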